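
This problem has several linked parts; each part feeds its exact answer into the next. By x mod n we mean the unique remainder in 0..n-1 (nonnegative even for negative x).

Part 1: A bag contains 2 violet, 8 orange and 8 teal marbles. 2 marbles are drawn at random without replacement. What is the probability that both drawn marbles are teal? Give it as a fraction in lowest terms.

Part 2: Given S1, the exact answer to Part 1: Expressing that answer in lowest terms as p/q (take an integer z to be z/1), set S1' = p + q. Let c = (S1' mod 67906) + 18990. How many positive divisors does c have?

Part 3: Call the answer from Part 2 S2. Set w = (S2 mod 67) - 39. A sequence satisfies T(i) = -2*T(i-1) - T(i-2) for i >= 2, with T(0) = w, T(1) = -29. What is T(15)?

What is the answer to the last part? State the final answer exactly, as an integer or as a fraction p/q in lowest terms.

-925

Part 1: total draws C(18,2) = 153; favorable C(8,2) = 28; P = 28/153; answer 28/153
Part 2: S1 = 28/153; threaded value p + q = 181; c = 19171; 19171 = 19 * 1009; number of divisors = (1+1) * (1+1) = 4; answer 4
Part 3: S2 = 4; w = -35; T(2) = -2*(-29) - 1*(-35) = 93; iterating: T(2)=93, T(3)=-157, T(4)=221, T(5)=-285, T(6)=349, T(7)=-413, T(8)=477, T(9)=-541, T(10)=605, T(11)=-669, T(12)=733, T(13)=-797, T(14)=861, T(15)=-925; answer -925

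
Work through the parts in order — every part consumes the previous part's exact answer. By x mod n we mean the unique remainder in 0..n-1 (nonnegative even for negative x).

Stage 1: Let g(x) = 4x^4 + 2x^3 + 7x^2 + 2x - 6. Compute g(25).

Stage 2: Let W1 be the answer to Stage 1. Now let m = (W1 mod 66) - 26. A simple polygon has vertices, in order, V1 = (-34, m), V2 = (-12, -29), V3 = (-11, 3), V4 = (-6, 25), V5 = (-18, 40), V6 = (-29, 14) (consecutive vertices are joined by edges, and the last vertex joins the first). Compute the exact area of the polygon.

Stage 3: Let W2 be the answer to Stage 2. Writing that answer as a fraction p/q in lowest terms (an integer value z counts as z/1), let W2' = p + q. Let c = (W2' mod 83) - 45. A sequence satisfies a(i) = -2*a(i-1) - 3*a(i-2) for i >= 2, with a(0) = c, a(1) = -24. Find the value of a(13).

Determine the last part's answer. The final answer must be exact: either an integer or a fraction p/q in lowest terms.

-31356

Stage 1: 4*(25)^4 + 2*(25)^3 + 7*(25)^2 + 2*(25)^1 - 6 = (1562500) + (31250) + (4375) + (50) + (-6) = 1598169; answer 1598169
Stage 2: W1 = 1598169; m = 19; cross terms: (-34*-29 - -12*19)=1214, (-12*3 - -11*-29)=-355, (-11*25 - -6*3)=-257, (-6*40 - -18*25)=210, (-18*14 - -29*40)=908, (-29*19 - -34*14)=-75; twice the area = |1645| = 1645; area = 1645/2; answer 1645/2
Stage 3: W2 = 1645/2; threaded value p + q = 1647; c = 25; a(2) = -2*(-24) - 3*(25) = -27; iterating: a(2)=-27, a(3)=126, a(4)=-171, a(5)=-36, a(6)=585, a(7)=-1062, a(8)=369, a(9)=2448, a(10)=-6003, a(11)=4662, a(12)=8685, a(13)=-31356; answer -31356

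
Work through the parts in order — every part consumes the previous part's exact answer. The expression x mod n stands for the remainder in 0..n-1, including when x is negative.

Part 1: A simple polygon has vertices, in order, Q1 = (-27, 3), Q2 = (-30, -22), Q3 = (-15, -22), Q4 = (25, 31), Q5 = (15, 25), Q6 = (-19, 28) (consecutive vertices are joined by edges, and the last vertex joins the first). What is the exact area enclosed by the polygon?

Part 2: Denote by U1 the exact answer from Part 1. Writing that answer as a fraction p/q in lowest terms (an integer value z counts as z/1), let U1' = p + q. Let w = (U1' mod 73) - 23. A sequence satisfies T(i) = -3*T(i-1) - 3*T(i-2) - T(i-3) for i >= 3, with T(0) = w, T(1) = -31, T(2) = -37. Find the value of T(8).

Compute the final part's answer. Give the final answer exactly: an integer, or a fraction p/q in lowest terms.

-2839

Part 1: cross terms: (-27*-22 - -30*3)=684, (-30*-22 - -15*-22)=330, (-15*31 - 25*-22)=85, (25*25 - 15*31)=160, (15*28 - -19*25)=895, (-19*3 - -27*28)=699; twice the area = |2853| = 2853; area = 2853/2; answer 2853/2
Part 2: U1 = 2853/2; threaded value p + q = 2855; w = -15; T(3) = -3*(-37) - 3*(-31) - 1*(-15) = 219; iterating: T(3)=219, T(4)=-515, T(5)=925, T(6)=-1449, T(7)=2087, T(8)=-2839; answer -2839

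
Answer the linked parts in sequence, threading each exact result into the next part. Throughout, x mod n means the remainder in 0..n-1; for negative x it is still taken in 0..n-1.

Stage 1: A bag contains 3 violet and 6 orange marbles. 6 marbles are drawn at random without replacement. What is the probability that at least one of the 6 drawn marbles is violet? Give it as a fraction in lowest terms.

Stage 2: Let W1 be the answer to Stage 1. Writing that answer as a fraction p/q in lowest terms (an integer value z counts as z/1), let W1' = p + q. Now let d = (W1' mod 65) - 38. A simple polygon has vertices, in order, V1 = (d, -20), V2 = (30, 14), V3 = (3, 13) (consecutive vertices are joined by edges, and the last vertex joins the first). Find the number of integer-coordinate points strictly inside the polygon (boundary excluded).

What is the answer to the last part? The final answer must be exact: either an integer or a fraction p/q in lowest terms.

Stage 1: total draws C(9,6) = 84; complement C(6,6) = 1; favorable 84 - 1 = 83; P = 83/84; answer 83/84
Stage 2: W1 = 83/84; threaded value p + q = 167; d = -1; cross terms: (-1*14 - 30*-20)=586, (30*13 - 3*14)=348, (3*-20 - -1*13)=-47; twice the area = |887| = 887; area = 887/2; boundary points = 1 + 1 + 1 = 3; strictly interior points = area - boundary/2 + 1 = 443; answer 443

443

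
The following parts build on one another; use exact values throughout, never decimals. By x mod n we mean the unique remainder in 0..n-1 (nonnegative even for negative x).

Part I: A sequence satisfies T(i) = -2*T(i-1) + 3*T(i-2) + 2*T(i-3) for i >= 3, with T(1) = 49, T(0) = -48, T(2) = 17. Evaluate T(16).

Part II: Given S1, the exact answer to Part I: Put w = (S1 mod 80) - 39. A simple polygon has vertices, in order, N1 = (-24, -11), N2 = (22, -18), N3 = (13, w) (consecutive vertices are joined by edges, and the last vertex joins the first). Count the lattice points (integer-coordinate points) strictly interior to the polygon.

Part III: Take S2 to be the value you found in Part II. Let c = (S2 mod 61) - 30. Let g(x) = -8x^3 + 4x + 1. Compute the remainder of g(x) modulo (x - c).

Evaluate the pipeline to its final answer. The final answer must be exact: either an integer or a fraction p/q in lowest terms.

Part I: T(3) = -2*(17) + 3*(49) + 2*(-48) = 17; iterating: T(3)=17, T(4)=115, T(5)=-145, T(6)=669, T(7)=-1543, T(8)=4803, T(9)=-12897, T(10)=37117, T(11)=-103319, T(12)=292195, T(13)=-820113, T(14)=2310173, T(15)=-6496295, T(16)=18282883; answer 18282883
Part II: S1 = 18282883; w = -36; cross terms: (-24*-18 - 22*-11)=674, (22*-36 - 13*-18)=-558, (13*-11 - -24*-36)=-1007; twice the area = |-891| = 891; area = 891/2; boundary points = 1 + 9 + 1 = 11; strictly interior points = area - boundary/2 + 1 = 441; answer 441
Part III: S2 = 441; c = -16; remainder = value at the root: -8*(-16)^3 + 4*(-16)^1 + 1 = (32768) + (-64) + (1) = 32705; answer 32705

32705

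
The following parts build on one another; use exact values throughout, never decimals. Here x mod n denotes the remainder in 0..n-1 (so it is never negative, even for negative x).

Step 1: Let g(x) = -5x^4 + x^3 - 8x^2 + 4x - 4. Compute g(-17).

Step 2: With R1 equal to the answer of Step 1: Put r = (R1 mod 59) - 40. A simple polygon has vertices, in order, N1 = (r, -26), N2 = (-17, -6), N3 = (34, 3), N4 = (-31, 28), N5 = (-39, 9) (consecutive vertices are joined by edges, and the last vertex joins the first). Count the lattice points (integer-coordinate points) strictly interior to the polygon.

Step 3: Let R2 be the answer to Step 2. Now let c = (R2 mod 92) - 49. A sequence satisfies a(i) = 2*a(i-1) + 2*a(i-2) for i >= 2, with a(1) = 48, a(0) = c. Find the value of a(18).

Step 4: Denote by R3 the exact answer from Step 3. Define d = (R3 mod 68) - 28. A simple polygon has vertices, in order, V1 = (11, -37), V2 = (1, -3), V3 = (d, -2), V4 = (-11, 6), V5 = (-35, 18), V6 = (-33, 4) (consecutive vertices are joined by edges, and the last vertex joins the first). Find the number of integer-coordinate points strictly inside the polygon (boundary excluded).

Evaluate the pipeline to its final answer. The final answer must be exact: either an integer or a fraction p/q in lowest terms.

Step 1: -5*(-17)^4 + 1*(-17)^3 - 8*(-17)^2 + 4*(-17)^1 - 4 = (-417605) + (-4913) + (-2312) + (-68) + (-4) = -424902; answer -424902
Step 2: R1 = -424902; r = -24; cross terms: (-24*-6 - -17*-26)=-298, (-17*3 - 34*-6)=153, (34*28 - -31*3)=1045, (-31*9 - -39*28)=813, (-39*-26 - -24*9)=1230; twice the area = |2943| = 2943; area = 2943/2; boundary points = 1 + 3 + 5 + 1 + 5 = 15; strictly interior points = area - boundary/2 + 1 = 1465; answer 1465
Step 3: R2 = 1465; c = 36; a(2) = 2*(48) + 2*(36) = 168; iterating: a(2)=168, a(3)=432, a(4)=1200, a(5)=3264, a(6)=8928, a(7)=24384, a(8)=66624, a(9)=182016, a(10)=497280, a(11)=1358592, a(12)=3711744, a(13)=10140672, a(14)=27704832, a(15)=75691008, a(16)=206791680, a(17)=564965376, a(18)=1543514112; answer 1543514112
Step 4: R3 = 1543514112; d = 36; cross terms: (11*-3 - 1*-37)=4, (1*-2 - 36*-3)=106, (36*6 - -11*-2)=194, (-11*18 - -35*6)=12, (-35*4 - -33*18)=454, (-33*-37 - 11*4)=1177; twice the area = |1947| = 1947; area = 1947/2; boundary points = 2 + 1 + 1 + 12 + 2 + 1 = 19; strictly interior points = area - boundary/2 + 1 = 965; answer 965

965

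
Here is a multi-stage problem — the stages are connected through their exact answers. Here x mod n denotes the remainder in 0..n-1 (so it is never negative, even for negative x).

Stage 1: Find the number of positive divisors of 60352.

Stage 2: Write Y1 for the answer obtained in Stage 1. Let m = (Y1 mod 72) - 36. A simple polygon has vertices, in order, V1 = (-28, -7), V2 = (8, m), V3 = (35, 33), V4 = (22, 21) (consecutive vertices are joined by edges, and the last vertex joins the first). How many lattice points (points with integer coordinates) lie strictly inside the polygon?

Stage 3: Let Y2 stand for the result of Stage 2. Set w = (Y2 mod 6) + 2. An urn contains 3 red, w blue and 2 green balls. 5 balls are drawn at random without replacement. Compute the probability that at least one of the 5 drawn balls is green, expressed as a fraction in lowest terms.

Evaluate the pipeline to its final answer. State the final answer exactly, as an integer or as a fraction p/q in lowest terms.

Stage 1: 60352 = 2^6 * 23 * 41; number of divisors = (6+1) * (1+1) * (1+1) = 28; answer 28
Stage 2: Y1 = 28; m = -8; cross terms: (-28*-8 - 8*-7)=280, (8*33 - 35*-8)=544, (35*21 - 22*33)=9, (22*-7 - -28*21)=434; twice the area = |1267| = 1267; area = 1267/2; boundary points = 1 + 1 + 1 + 2 = 5; strictly interior points = area - boundary/2 + 1 = 632; answer 632
Stage 3: Y2 = 632; w = 4; total draws C(9,5) = 126; complement C(7,5) = 21; favorable 126 - 21 = 105; P = 5/6; answer 5/6

5/6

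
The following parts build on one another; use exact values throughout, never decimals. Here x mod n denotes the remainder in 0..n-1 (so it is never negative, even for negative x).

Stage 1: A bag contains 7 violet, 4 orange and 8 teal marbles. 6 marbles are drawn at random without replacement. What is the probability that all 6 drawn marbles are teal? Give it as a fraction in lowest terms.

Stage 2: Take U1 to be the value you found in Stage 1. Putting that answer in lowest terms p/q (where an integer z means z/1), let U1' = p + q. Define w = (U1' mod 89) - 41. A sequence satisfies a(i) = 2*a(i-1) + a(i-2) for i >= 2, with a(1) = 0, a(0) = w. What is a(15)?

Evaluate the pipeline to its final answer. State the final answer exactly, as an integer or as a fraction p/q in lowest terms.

Stage 1: total draws C(19,6) = 27132; favorable C(8,6) = 28; P = 1/969; answer 1/969
Stage 2: U1 = 1/969; threaded value p + q = 970; w = 39; a(2) = 2*(0) + 1*(39) = 39; iterating: a(2)=39, a(3)=78, a(4)=195, a(5)=468, a(6)=1131, a(7)=2730, a(8)=6591, a(9)=15912, a(10)=38415, a(11)=92742, a(12)=223899, a(13)=540540, a(14)=1304979, a(15)=3150498; answer 3150498

3150498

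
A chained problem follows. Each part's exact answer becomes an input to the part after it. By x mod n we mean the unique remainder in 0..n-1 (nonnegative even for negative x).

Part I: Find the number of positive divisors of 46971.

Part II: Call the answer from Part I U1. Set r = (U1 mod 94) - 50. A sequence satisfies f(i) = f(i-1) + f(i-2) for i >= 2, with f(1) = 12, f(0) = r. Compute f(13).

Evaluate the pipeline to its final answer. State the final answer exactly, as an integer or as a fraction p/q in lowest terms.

-2676

Part I: 46971 = 3^2 * 17 * 307; number of divisors = (2+1) * (1+1) * (1+1) = 12; answer 12
Part II: U1 = 12; r = -38; f(2) = 1*(12) + 1*(-38) = -26; iterating: f(2)=-26, f(3)=-14, f(4)=-40, f(5)=-54, f(6)=-94, f(7)=-148, f(8)=-242, f(9)=-390, f(10)=-632, f(11)=-1022, f(12)=-1654, f(13)=-2676; answer -2676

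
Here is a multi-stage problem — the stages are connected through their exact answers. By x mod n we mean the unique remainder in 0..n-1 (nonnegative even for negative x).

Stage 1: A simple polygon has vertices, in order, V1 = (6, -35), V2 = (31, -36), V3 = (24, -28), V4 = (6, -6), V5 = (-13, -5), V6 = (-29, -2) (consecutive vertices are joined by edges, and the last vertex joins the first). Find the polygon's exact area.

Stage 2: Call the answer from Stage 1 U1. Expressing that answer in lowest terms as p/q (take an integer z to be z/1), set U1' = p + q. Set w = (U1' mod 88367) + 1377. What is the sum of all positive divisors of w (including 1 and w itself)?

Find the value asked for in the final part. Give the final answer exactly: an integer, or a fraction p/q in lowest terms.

5880

Stage 1: cross terms: (6*-36 - 31*-35)=869, (31*-28 - 24*-36)=-4, (24*-6 - 6*-28)=24, (6*-5 - -13*-6)=-108, (-13*-2 - -29*-5)=-119, (-29*-35 - 6*-2)=1027; twice the area = |1689| = 1689; area = 1689/2; answer 1689/2
Stage 2: U1 = 1689/2; threaded value p + q = 1691; w = 3068; 3068 = 2^2 * 13 * 59; sigma = (1 + 2 + 4) * (1 + 13) * (1 + 59) = 7 * 14 * 60 = 5880; answer 5880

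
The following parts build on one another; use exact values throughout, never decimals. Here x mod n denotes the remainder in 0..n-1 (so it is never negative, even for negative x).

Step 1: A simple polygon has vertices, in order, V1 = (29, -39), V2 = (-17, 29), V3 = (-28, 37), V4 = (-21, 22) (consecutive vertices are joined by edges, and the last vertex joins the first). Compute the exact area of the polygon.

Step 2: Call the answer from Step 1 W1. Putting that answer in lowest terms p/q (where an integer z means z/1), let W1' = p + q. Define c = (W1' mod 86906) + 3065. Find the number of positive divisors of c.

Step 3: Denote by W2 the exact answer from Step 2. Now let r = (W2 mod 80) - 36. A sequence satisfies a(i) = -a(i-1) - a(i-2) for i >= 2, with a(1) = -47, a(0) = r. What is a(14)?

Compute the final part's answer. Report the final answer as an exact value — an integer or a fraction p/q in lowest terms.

Step 1: cross terms: (29*29 - -17*-39)=178, (-17*37 - -28*29)=183, (-28*22 - -21*37)=161, (-21*-39 - 29*22)=181; twice the area = |703| = 703; area = 703/2; answer 703/2
Step 2: W1 = 703/2; threaded value p + q = 705; c = 3770; 3770 = 2 * 5 * 13 * 29; number of divisors = (1+1) * (1+1) * (1+1) * (1+1) = 16; answer 16
Step 3: W2 = 16; r = -20; a(2) = -1*(-47) - 1*(-20) = 67; iterating: a(2)=67, a(3)=-20, a(4)=-47, a(5)=67, a(6)=-20, a(7)=-47, a(8)=67, a(9)=-20, a(10)=-47, a(11)=67, a(12)=-20, a(13)=-47, a(14)=67; answer 67

67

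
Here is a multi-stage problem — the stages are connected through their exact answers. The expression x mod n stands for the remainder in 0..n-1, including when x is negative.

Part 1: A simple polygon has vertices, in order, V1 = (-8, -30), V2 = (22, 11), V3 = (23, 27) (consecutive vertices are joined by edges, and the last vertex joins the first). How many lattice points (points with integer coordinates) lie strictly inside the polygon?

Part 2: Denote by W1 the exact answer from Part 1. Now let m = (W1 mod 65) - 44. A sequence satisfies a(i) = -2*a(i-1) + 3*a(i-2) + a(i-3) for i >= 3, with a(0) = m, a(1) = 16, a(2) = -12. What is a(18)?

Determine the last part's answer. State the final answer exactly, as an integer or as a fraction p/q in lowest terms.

Part 1: cross terms: (-8*11 - 22*-30)=572, (22*27 - 23*11)=341, (23*-30 - -8*27)=-474; twice the area = |439| = 439; area = 439/2; boundary points = 1 + 1 + 1 = 3; strictly interior points = area - boundary/2 + 1 = 219; answer 219
Part 2: W1 = 219; m = -20; a(3) = -2*(-12) + 3*(16) + 1*(-20) = 52; iterating: a(3)=52, a(4)=-124, a(5)=392, a(6)=-1104, a(7)=3260, a(8)=-9440, a(9)=27556, a(10)=-80172, a(11)=233572, a(12)=-680104, a(13)=1980752, a(14)=-5768244, a(15)=16798640, a(16)=-48921260, a(17)=142470196, a(18)=-414905532; answer -414905532

-414905532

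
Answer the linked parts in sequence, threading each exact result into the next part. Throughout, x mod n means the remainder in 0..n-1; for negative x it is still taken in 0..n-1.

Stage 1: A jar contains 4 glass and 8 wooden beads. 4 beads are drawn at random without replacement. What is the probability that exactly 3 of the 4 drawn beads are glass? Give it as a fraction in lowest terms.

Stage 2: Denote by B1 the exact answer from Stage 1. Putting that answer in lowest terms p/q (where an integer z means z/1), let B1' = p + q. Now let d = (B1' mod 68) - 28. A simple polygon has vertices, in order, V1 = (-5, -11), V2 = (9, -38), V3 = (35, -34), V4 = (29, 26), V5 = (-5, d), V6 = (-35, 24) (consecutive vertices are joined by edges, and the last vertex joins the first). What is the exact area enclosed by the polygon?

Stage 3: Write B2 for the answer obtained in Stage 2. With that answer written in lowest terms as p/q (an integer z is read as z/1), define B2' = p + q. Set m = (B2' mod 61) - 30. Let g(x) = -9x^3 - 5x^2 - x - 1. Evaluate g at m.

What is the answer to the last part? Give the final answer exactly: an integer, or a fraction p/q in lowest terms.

Stage 1: total draws C(12,4) = 495; favorable C(4,3)*C(8,1) = 32; P = 32/495; answer 32/495
Stage 2: B1 = 32/495; threaded value p + q = 527; d = 23; cross terms: (-5*-38 - 9*-11)=289, (9*-34 - 35*-38)=1024, (35*26 - 29*-34)=1896, (29*23 - -5*26)=797, (-5*24 - -35*23)=685, (-35*-11 - -5*24)=505; twice the area = |5196| = 5196; area = 2598; answer 2598
Stage 3: B2 = 2598; threaded value p + q = 2599; m = 7; -9*(7)^3 - 5*(7)^2 - 1*(7)^1 - 1 = (-3087) + (-245) + (-7) + (-1) = -3340; answer -3340

-3340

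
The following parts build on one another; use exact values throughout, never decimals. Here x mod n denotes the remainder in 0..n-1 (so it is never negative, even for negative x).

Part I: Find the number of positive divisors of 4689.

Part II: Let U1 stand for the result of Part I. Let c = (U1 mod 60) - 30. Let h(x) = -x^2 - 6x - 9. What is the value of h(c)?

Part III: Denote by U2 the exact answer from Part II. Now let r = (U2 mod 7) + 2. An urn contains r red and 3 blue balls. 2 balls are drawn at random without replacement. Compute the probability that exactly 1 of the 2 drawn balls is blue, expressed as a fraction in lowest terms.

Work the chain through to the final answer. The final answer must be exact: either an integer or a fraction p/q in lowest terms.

Part I: 4689 = 3^2 * 521; number of divisors = (2+1) * (1+1) = 6; answer 6
Part II: U1 = 6; c = -24; -1*(-24)^2 - 6*(-24)^1 - 9 = (-576) + (144) + (-9) = -441; answer -441
Part III: U2 = -441; r = 2; total draws C(5,2) = 10; favorable C(3,1)*C(2,1) = 6; P = 3/5; answer 3/5

3/5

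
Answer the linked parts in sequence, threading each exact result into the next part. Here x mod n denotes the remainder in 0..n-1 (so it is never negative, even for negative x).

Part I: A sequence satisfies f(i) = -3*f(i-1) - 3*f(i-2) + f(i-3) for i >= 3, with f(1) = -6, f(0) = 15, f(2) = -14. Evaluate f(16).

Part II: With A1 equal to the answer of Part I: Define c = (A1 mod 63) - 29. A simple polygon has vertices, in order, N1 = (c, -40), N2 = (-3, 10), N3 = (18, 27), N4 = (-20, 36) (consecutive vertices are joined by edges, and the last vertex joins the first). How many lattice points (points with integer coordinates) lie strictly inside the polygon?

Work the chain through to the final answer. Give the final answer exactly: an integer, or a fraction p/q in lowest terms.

Part I: f(3) = -3*(-14) - 3*(-6) + 1*(15) = 75; iterating: f(3)=75, f(4)=-189, f(5)=328, f(6)=-342, f(7)=-147, f(8)=1795, f(9)=-5286, f(10)=10326, f(11)=-13325, f(12)=3711, f(13)=39168, f(14)=-141962, f(15)=312093, f(16)=-471225; answer -471225
Part II: A1 = -471225; c = -14; cross terms: (-14*10 - -3*-40)=-260, (-3*27 - 18*10)=-261, (18*36 - -20*27)=1188, (-20*-40 - -14*36)=1304; twice the area = |1971| = 1971; area = 1971/2; boundary points = 1 + 1 + 1 + 2 = 5; strictly interior points = area - boundary/2 + 1 = 984; answer 984

984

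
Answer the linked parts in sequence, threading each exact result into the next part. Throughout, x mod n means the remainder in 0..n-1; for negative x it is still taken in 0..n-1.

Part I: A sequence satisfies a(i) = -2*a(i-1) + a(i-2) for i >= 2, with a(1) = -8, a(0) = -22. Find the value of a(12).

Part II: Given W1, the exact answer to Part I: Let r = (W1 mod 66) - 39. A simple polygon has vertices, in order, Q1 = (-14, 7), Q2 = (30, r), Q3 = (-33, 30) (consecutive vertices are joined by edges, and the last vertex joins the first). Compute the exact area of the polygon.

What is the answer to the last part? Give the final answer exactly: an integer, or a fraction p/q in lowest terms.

Part I: a(2) = -2*(-8) + 1*(-22) = -6; iterating: a(2)=-6, a(3)=4, a(4)=-14, a(5)=32, a(6)=-78, a(7)=188, a(8)=-454, a(9)=1096, a(10)=-2646, a(11)=6388, a(12)=-15422; answer -15422
Part II: W1 = -15422; r = -17; cross terms: (-14*-17 - 30*7)=28, (30*30 - -33*-17)=339, (-33*7 - -14*30)=189; twice the area = |556| = 556; area = 278; answer 278

278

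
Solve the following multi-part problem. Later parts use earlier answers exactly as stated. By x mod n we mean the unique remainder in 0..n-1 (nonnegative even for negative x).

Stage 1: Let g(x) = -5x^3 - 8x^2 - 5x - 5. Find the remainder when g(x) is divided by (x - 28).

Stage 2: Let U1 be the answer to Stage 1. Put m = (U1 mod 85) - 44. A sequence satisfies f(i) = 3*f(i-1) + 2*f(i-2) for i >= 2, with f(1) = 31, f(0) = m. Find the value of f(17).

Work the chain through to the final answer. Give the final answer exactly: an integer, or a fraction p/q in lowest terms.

Stage 1: remainder = value at the root: -5*(28)^3 - 8*(28)^2 - 5*(28)^1 - 5 = (-109760) + (-6272) + (-140) + (-5) = -116177; answer -116177
Stage 2: U1 = -116177; m = -26; f(2) = 3*(31) + 2*(-26) = 41; iterating: f(2)=41, f(3)=185, f(4)=637, f(5)=2281, f(6)=8117, f(7)=28913, f(8)=102973, f(9)=366745, f(10)=1306181, f(11)=4652033, f(12)=16568461, f(13)=59009449, f(14)=210165269, f(15)=748514705, f(16)=2665874653, f(17)=9494653369; answer 9494653369

9494653369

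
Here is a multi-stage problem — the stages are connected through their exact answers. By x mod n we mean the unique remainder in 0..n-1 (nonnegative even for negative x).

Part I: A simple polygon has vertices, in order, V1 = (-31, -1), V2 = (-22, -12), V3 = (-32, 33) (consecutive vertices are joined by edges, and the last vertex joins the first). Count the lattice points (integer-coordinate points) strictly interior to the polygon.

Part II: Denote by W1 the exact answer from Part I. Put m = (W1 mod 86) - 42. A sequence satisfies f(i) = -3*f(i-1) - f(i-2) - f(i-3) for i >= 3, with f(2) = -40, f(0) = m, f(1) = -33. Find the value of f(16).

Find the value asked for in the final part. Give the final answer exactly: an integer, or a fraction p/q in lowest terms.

-67138087

Part I: cross terms: (-31*-12 - -22*-1)=350, (-22*33 - -32*-12)=-1110, (-32*-1 - -31*33)=1055; twice the area = |295| = 295; area = 295/2; boundary points = 1 + 5 + 1 = 7; strictly interior points = area - boundary/2 + 1 = 145; answer 145
Part II: W1 = 145; m = 17; f(3) = -3*(-40) - 1*(-33) - 1*(17) = 136; iterating: f(3)=136, f(4)=-335, f(5)=909, f(6)=-2528, f(7)=7010, f(8)=-19411, f(9)=53751, f(10)=-148852, f(11)=412216, f(12)=-1141547, f(13)=3161277, f(14)=-8754500, f(15)=24243770, f(16)=-67138087; answer -67138087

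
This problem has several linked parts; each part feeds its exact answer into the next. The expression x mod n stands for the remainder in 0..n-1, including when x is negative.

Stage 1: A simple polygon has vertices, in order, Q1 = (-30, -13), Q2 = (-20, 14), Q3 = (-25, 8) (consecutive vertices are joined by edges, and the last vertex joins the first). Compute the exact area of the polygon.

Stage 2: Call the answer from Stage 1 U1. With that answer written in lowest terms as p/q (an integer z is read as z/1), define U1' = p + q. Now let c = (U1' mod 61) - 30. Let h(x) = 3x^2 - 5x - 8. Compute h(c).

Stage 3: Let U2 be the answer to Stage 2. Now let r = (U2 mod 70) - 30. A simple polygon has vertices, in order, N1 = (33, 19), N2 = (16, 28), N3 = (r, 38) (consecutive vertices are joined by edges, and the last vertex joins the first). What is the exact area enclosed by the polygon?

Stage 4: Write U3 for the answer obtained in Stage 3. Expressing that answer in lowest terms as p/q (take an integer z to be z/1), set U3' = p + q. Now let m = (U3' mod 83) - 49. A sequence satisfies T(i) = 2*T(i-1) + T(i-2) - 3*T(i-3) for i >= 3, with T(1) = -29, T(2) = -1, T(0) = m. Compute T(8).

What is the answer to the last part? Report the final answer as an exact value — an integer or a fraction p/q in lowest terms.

1965

Stage 1: cross terms: (-30*14 - -20*-13)=-680, (-20*8 - -25*14)=190, (-25*-13 - -30*8)=565; twice the area = |75| = 75; area = 75/2; answer 75/2
Stage 2: U1 = 75/2; threaded value p + q = 77; c = -14; 3*(-14)^2 - 5*(-14)^1 - 8 = (588) + (70) + (-8) = 650; answer 650
Stage 3: U2 = 650; r = -10; cross terms: (33*28 - 16*19)=620, (16*38 - -10*28)=888, (-10*19 - 33*38)=-1444; twice the area = |64| = 64; area = 32; answer 32
Stage 4: U3 = 32; threaded value p + q = 33; m = -16; T(3) = 2*(-1) + 1*(-29) - 3*(-16) = 17; iterating: T(3)=17, T(4)=120, T(5)=260, T(6)=589, T(7)=1078, T(8)=1965; answer 1965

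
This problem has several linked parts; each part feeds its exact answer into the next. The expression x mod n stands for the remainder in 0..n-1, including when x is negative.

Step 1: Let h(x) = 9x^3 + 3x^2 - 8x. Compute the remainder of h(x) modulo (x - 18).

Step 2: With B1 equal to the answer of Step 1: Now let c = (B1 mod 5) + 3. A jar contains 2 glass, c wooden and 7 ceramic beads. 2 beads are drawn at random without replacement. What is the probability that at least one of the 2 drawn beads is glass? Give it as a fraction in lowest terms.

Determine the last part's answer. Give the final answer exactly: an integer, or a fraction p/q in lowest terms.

Step 1: remainder = value at the root: 9*(18)^3 + 3*(18)^2 - 8*(18)^1 = (52488) + (972) + (-144) = 53316; answer 53316
Step 2: B1 = 53316; c = 4; total draws C(13,2) = 78; complement C(11,2) = 55; favorable 78 - 55 = 23; P = 23/78; answer 23/78

23/78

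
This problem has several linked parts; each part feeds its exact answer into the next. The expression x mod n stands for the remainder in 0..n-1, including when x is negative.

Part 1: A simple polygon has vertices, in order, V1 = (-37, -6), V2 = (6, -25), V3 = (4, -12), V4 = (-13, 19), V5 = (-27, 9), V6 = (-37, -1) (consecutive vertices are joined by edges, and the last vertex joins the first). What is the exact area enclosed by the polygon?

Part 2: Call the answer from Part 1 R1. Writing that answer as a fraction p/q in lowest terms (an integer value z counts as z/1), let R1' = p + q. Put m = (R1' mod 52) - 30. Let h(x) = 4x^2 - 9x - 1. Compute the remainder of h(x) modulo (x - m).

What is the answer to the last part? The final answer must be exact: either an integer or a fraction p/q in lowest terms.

467

Part 1: cross terms: (-37*-25 - 6*-6)=961, (6*-12 - 4*-25)=28, (4*19 - -13*-12)=-80, (-13*9 - -27*19)=396, (-27*-1 - -37*9)=360, (-37*-6 - -37*-1)=185; twice the area = |1850| = 1850; area = 925; answer 925
Part 2: R1 = 925; threaded value p + q = 926; m = 12; remainder = value at the root: 4*(12)^2 - 9*(12)^1 - 1 = (576) + (-108) + (-1) = 467; answer 467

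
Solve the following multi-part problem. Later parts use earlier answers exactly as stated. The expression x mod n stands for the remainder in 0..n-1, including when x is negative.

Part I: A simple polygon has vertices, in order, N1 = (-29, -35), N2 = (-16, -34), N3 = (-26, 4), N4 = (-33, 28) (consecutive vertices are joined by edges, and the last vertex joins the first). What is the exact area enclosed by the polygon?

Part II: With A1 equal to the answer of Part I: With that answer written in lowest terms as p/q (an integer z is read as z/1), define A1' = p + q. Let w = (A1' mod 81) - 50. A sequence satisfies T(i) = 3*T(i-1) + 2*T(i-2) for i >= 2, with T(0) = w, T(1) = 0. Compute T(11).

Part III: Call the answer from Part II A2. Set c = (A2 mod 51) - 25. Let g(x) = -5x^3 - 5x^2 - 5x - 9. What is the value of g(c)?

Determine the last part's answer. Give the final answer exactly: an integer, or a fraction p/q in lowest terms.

4541

Part I: cross terms: (-29*-34 - -16*-35)=426, (-16*4 - -26*-34)=-948, (-26*28 - -33*4)=-596, (-33*-35 - -29*28)=1967; twice the area = |849| = 849; area = 849/2; answer 849/2
Part II: A1 = 849/2; threaded value p + q = 851; w = -9; T(2) = 3*(0) + 2*(-9) = -18; iterating: T(2)=-18, T(3)=-54, T(4)=-198, T(5)=-702, T(6)=-2502, T(7)=-8910, T(8)=-31734, T(9)=-113022, T(10)=-402534, T(11)=-1433646; answer -1433646
Part III: A2 = -1433646; c = -10; -5*(-10)^3 - 5*(-10)^2 - 5*(-10)^1 - 9 = (5000) + (-500) + (50) + (-9) = 4541; answer 4541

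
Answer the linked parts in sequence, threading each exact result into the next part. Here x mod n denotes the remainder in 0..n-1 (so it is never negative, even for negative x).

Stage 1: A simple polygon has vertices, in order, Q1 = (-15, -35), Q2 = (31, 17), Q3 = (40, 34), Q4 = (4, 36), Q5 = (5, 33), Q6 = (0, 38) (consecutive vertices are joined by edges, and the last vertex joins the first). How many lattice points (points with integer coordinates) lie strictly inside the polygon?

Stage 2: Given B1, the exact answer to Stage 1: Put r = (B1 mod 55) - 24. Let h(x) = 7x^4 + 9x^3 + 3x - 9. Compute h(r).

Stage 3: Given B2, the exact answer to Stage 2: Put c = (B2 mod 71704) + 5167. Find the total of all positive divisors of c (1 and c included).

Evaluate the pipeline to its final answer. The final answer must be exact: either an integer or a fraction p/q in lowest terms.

75600

Stage 1: cross terms: (-15*17 - 31*-35)=830, (31*34 - 40*17)=374, (40*36 - 4*34)=1304, (4*33 - 5*36)=-48, (5*38 - 0*33)=190, (0*-35 - -15*38)=570; twice the area = |3220| = 3220; area = 1610; boundary points = 2 + 1 + 2 + 1 + 5 + 1 = 12; strictly interior points = area - boundary/2 + 1 = 1605; answer 1605
Stage 2: B1 = 1605; r = -14; 7*(-14)^4 + 9*(-14)^3 + 3*(-14)^1 - 9 = (268912) + (-24696) + (-42) + (-9) = 244165; answer 244165
Stage 3: B2 = 244165; c = 34220; 34220 = 2^2 * 5 * 29 * 59; sigma = (1 + 2 + 4) * (1 + 5) * (1 + 29) * (1 + 59) = 7 * 6 * 30 * 60 = 75600; answer 75600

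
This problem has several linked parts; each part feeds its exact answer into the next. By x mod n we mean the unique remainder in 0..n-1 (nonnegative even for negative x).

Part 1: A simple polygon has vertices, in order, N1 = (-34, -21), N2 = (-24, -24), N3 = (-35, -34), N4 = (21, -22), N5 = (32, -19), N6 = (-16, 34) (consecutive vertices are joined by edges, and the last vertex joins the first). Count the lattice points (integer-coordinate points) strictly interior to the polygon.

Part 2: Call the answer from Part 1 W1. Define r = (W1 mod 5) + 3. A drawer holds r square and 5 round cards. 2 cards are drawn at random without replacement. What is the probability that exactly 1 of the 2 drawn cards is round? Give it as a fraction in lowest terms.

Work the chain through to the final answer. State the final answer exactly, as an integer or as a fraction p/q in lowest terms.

6/11

Part 1: cross terms: (-34*-24 - -24*-21)=312, (-24*-34 - -35*-24)=-24, (-35*-22 - 21*-34)=1484, (21*-19 - 32*-22)=305, (32*34 - -16*-19)=784, (-16*-21 - -34*34)=1492; twice the area = |4353| = 4353; area = 4353/2; boundary points = 1 + 1 + 4 + 1 + 1 + 1 = 9; strictly interior points = area - boundary/2 + 1 = 2173; answer 2173
Part 2: W1 = 2173; r = 6; total draws C(11,2) = 55; favorable C(5,1)*C(6,1) = 30; P = 6/11; answer 6/11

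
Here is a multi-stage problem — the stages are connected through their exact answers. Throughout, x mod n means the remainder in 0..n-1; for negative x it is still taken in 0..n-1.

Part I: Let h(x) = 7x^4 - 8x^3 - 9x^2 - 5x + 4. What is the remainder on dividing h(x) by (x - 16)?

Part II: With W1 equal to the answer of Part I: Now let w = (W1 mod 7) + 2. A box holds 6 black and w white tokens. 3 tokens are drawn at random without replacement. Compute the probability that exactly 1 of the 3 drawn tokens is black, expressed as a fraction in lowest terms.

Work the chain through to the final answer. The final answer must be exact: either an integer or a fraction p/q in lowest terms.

Part I: remainder = value at the root: 7*(16)^4 - 8*(16)^3 - 9*(16)^2 - 5*(16)^1 + 4 = (458752) + (-32768) + (-2304) + (-80) + (4) = 423604; answer 423604
Part II: W1 = 423604; w = 8; total draws C(14,3) = 364; favorable C(6,1)*C(8,2) = 168; P = 6/13; answer 6/13

6/13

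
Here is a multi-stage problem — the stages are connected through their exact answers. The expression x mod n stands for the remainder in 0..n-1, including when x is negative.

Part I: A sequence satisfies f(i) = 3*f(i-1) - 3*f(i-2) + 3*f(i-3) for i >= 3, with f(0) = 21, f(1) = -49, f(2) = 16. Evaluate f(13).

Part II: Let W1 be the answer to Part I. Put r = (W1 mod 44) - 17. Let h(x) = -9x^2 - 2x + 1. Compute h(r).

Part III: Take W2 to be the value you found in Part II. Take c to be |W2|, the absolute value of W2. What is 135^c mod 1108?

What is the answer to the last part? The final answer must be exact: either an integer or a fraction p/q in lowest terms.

415

Part I: f(3) = 3*(16) - 3*(-49) + 3*(21) = 258; iterating: f(3)=258, f(4)=579, f(5)=1011, f(6)=2070, f(7)=4914, f(8)=11565, f(9)=26163, f(10)=58536, f(11)=131814, f(12)=298323, f(13)=675135; answer 675135
Part II: W1 = 675135; r = 26; -9*(26)^2 - 2*(26)^1 + 1 = (-6084) + (-52) + (1) = -6135; answer -6135
Part III: W2 = -6135; c = 6135; squarings mod 1108: 135^1=135, 135^2=497, 135^4=1033, 135^8=85, 135^16=577, 135^32=529, 135^64=625, 135^128=609, 135^256=809, 135^512=761, 135^1024=745, 135^2048=1025, 135^4096=241; 135^6135 = 135^1 * 135^2 * 135^4 * 135^16 * 135^32 * 135^64 * 135^128 * 135^256 * 135^512 * 135^1024 * 135^4096 = 415 (mod 1108); answer 415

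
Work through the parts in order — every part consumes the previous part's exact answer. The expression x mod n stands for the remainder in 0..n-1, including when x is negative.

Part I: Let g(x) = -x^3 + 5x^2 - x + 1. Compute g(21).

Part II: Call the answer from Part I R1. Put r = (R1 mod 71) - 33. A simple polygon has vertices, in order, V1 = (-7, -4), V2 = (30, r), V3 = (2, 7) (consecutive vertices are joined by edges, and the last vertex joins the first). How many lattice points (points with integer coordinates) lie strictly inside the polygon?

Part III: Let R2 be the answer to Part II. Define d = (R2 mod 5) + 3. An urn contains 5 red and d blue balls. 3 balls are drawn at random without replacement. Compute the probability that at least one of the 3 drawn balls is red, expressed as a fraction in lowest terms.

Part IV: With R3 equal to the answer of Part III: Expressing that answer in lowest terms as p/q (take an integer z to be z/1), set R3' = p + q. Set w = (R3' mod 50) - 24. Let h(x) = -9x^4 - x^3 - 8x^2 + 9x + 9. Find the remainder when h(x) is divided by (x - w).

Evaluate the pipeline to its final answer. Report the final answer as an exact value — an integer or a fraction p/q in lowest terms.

Part I: -1*(21)^3 + 5*(21)^2 - 1*(21)^1 + 1 = (-9261) + (2205) + (-21) + (1) = -7076; answer -7076
Part II: R1 = -7076; r = -9; cross terms: (-7*-9 - 30*-4)=183, (30*7 - 2*-9)=228, (2*-4 - -7*7)=41; twice the area = |452| = 452; area = 226; boundary points = 1 + 4 + 1 = 6; strictly interior points = area - boundary/2 + 1 = 224; answer 224
Part III: R2 = 224; d = 7; total draws C(12,3) = 220; complement C(7,3) = 35; favorable 220 - 35 = 185; P = 37/44; answer 37/44
Part IV: R3 = 37/44; threaded value p + q = 81; w = 7; remainder = value at the root: -9*(7)^4 - 1*(7)^3 - 8*(7)^2 + 9*(7)^1 + 9 = (-21609) + (-343) + (-392) + (63) + (9) = -22272; answer -22272

-22272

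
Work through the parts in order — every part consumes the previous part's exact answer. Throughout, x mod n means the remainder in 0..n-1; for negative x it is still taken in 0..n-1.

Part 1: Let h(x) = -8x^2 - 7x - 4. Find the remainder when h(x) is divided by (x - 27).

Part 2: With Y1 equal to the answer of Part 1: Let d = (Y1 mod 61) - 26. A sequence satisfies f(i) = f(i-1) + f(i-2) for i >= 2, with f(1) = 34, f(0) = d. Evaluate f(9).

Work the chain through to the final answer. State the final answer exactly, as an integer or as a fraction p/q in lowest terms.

904

Part 1: remainder = value at the root: -8*(27)^2 - 7*(27)^1 - 4 = (-5832) + (-189) + (-4) = -6025; answer -6025
Part 2: Y1 = -6025; d = -12; f(2) = 1*(34) + 1*(-12) = 22; iterating: f(2)=22, f(3)=56, f(4)=78, f(5)=134, f(6)=212, f(7)=346, f(8)=558, f(9)=904; answer 904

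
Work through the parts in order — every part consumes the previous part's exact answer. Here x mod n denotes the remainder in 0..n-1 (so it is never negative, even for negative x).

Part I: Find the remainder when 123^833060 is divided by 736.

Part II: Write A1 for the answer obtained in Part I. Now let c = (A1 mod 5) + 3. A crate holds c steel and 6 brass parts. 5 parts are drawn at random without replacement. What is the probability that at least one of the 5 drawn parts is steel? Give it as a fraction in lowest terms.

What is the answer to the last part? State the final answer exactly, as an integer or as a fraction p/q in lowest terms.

20/21

Part I: squarings mod 736: 123^1=123, 123^2=409, 123^4=209, 123^8=257, 123^16=545, 123^32=417, 123^64=193, 123^128=449, 123^256=673, 123^512=289, 123^1024=353, 123^2048=225, 123^4096=577, 123^8192=257, 123^16384=545, 123^32768=417, 123^65536=193, 123^131072=449, 123^262144=673, 123^524288=289; 123^833060 = 123^4 * 123^32 * 123^512 * 123^1024 * 123^4096 * 123^8192 * 123^32768 * 123^262144 * 123^524288 = 625 (mod 736); answer 625
Part II: A1 = 625; c = 3; total draws C(9,5) = 126; complement C(6,5) = 6; favorable 126 - 6 = 120; P = 20/21; answer 20/21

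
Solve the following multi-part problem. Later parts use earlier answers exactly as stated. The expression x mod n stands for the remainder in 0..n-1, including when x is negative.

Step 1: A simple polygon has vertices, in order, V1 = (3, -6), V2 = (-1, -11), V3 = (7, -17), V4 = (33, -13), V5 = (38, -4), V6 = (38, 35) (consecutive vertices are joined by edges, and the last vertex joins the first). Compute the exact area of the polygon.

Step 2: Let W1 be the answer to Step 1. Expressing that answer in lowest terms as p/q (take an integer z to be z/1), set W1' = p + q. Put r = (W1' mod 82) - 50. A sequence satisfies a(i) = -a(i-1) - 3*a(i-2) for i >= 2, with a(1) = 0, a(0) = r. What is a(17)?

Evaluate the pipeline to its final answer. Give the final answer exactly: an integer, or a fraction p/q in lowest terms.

-177975

Step 1: cross terms: (3*-11 - -1*-6)=-39, (-1*-17 - 7*-11)=94, (7*-13 - 33*-17)=470, (33*-4 - 38*-13)=362, (38*35 - 38*-4)=1482, (38*-6 - 3*35)=-333; twice the area = |2036| = 2036; area = 1018; answer 1018
Step 2: W1 = 1018; threaded value p + q = 1019; r = -15; a(2) = -1*(0) - 3*(-15) = 45; iterating: a(2)=45, a(3)=-45, a(4)=-90, a(5)=225, a(6)=45, a(7)=-720, a(8)=585, a(9)=1575, a(10)=-3330, a(11)=-1395, a(12)=11385, a(13)=-7200, a(14)=-26955, a(15)=48555, a(16)=32310, a(17)=-177975; answer -177975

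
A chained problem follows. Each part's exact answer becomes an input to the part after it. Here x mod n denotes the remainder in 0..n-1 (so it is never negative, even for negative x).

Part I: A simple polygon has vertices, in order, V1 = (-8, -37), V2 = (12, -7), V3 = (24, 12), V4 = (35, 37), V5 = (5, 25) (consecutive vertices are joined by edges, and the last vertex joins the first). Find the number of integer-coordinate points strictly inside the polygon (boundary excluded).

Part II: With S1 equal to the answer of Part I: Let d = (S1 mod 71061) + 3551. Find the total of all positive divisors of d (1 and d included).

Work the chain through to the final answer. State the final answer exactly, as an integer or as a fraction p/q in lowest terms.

Part I: cross terms: (-8*-7 - 12*-37)=500, (12*12 - 24*-7)=312, (24*37 - 35*12)=468, (35*25 - 5*37)=690, (5*-37 - -8*25)=15; twice the area = |1985| = 1985; area = 1985/2; boundary points = 10 + 1 + 1 + 6 + 1 = 19; strictly interior points = area - boundary/2 + 1 = 984; answer 984
Part II: S1 = 984; d = 4535; 4535 = 5 * 907; sigma = (1 + 5) * (1 + 907) = 6 * 908 = 5448; answer 5448

5448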